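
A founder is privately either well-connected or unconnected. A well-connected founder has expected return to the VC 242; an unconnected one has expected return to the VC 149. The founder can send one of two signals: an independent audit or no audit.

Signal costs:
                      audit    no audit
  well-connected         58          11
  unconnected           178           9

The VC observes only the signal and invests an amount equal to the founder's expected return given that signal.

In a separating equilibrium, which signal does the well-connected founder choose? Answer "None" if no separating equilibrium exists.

Try well-connected → audit, unconnected → no audit:
  If types separate, audit earns payment 242 and no audit earns 149.
  Well-connected: audit gives 242 − 58 = 184; no audit gives 149 − 11 = 138. No deviation. ✓
  Unconnected: no audit gives 149 − 9 = 140; audit gives 242 − 178 = 64. No deviation. ✓
Both hold — the well-connected type sends audit.

audit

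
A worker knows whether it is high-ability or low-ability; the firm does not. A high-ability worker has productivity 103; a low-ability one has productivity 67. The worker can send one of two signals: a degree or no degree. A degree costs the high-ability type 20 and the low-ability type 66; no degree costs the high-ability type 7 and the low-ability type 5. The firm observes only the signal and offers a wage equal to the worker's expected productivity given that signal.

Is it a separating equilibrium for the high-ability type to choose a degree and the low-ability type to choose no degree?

Under separation the firm infers type exactly: degree → high-ability (pays 103), no degree → low-ability (pays 67).
High-ability: degree gives 103 − 20 = 83; no degree gives 67 − 7 = 60. No deviation. ✓
Low-ability: no degree gives 67 − 5 = 62; degree gives 103 − 66 = 37. No deviation. ✓
Neither type gains from mimicking the other.

Yes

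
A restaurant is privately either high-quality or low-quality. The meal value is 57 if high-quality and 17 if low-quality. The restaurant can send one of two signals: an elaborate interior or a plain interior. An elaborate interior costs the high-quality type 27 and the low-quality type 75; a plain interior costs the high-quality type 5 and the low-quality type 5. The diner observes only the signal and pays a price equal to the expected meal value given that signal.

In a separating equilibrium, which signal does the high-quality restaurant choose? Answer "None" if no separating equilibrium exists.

elaborate interior

Try high-quality → elaborate interior, low-quality → plain interior:
  If types separate, elaborate interior earns payment 57 and plain interior earns 17.
  High-quality: elaborate interior gives 57 − 27 = 30; plain interior gives 17 − 5 = 12. No deviation. ✓
  Low-quality: plain interior gives 17 − 5 = 12; elaborate interior gives 57 − 75 = -18. No deviation. ✓
Both hold — the high-quality type sends elaborate interior.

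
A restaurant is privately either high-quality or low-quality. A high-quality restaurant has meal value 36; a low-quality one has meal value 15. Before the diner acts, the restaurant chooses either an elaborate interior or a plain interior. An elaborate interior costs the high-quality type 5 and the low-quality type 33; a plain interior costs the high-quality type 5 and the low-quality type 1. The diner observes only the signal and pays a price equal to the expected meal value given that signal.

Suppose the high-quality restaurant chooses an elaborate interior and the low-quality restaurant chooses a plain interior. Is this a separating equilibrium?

Under separation the diner infers type exactly: elaborate interior → high-quality (pays 36), plain interior → low-quality (pays 15).
High-quality: elaborate interior gives 36 − 5 = 31; plain interior gives 15 − 5 = 10. No deviation. ✓
Low-quality: plain interior gives 15 − 1 = 14; elaborate interior gives 36 − 33 = 3. No deviation. ✓
Neither type gains from mimicking the other.

Yes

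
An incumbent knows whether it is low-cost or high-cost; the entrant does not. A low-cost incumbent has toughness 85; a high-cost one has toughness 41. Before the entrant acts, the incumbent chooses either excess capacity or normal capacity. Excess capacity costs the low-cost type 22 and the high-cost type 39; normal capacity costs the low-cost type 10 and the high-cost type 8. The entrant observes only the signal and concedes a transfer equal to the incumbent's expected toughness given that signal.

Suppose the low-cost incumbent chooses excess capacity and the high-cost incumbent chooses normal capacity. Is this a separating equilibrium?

No

Under separation the entrant infers type exactly: excess capacity → low-cost (pays 85), normal capacity → high-cost (pays 41).
Low-cost: excess capacity gives 85 − 22 = 63; normal capacity gives 41 − 10 = 31. No deviation. ✓
High-cost: normal capacity gives 41 − 8 = 33; excess capacity gives 85 − 39 = 46. Would deviate. ✗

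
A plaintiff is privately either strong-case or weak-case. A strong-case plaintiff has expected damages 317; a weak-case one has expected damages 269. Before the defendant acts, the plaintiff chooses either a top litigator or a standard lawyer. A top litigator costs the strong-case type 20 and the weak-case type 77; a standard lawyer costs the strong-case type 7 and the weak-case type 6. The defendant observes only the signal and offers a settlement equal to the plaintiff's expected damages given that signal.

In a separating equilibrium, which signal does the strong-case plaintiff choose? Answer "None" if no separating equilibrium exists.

top litigator

Try strong-case → top litigator, weak-case → standard lawyer:
  Under separation the defendant infers type exactly: top litigator → strong-case (pays 317), standard lawyer → weak-case (pays 269).
  Strong-case: top litigator gives 317 − 20 = 297; standard lawyer gives 269 − 7 = 262. No deviation. ✓
  Weak-case: standard lawyer gives 269 − 6 = 263; top litigator gives 317 − 77 = 240. No deviation. ✓
Both hold — the strong-case type sends top litigator.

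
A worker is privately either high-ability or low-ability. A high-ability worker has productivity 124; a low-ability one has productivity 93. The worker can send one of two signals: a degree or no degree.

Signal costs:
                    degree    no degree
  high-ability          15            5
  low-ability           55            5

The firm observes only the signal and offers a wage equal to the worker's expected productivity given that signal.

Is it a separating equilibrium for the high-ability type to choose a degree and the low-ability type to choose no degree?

Under separation the firm infers type exactly: degree → high-ability (pays 124), no degree → low-ability (pays 93).
High-ability: degree gives 124 − 15 = 109; no degree gives 93 − 5 = 88. No deviation. ✓
Low-ability: no degree gives 93 − 5 = 88; degree gives 124 − 55 = 69. No deviation. ✓
Neither type gains from mimicking the other.

Yes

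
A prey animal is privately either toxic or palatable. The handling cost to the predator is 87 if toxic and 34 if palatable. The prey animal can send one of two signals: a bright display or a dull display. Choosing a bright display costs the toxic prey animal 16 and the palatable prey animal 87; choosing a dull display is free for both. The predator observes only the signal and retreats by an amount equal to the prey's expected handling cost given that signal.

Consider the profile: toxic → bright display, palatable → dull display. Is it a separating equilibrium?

Yes

Under separation the predator infers type exactly: bright display → toxic (pays 87), dull display → palatable (pays 34).
Toxic: bright display gives 87 − 16 = 71; dull display gives 34 − 0 = 34. No deviation. ✓
Palatable: dull display gives 34 − 0 = 34; bright display gives 87 − 87 = 0. No deviation. ✓
Neither type gains from mimicking the other.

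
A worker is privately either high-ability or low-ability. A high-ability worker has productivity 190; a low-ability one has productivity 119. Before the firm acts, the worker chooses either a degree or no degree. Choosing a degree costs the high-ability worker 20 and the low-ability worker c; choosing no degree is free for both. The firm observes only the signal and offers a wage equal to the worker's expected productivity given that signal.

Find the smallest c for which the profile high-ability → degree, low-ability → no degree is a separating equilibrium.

Under separation: degree → high-ability (pays 190); no degree → low-ability (pays 119).
High-ability: 190 − 20 = 170 ≥ 119 − 0 = 119. Holds regardless of c. ✓
Low-ability: 119 − 0 ≥ 190 − c, so c ≥ 190 − 119 = 71.

71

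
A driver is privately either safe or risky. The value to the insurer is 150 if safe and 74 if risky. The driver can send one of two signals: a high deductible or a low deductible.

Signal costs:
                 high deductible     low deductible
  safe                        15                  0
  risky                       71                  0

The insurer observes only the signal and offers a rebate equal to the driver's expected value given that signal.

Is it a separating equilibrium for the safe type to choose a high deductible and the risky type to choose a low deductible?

If types separate, high deductible earns payment 150 and low deductible earns 74.
Safe: high deductible gives 150 − 15 = 135; low deductible gives 74 − 0 = 74. No deviation. ✓
Risky: low deductible gives 74 − 0 = 74; high deductible gives 150 − 71 = 79. Would deviate. ✗

No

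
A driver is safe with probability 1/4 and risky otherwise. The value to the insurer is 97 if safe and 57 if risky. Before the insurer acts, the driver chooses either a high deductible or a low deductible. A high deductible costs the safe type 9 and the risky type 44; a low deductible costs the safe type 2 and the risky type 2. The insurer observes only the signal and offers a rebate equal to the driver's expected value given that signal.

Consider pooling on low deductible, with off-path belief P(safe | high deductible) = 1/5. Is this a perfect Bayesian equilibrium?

On the equilibrium path (low deductible) the insurer holds the prior 1/4 and pays 1/4·97 + 3/4·57 = 67. Off-path (high deductible) belief 1/5 gives 1/5·97 + 4/5·57 = 65.
Safe: low deductible gives 67 − 2 = 65; high deductible gives 65 − 9 = 56. Stays. ✓
Risky: low deductible gives 67 − 2 = 65; high deductible gives 65 − 44 = 21. Stays. ✓
Beliefs are Bayes-consistent on-path and both types best-respond.

Yes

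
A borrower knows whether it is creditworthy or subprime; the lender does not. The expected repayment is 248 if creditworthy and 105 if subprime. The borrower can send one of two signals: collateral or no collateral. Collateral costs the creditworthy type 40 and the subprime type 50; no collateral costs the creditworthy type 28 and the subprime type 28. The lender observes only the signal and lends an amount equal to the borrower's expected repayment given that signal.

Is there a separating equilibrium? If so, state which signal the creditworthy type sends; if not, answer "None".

Try creditworthy → collateral, subprime → no collateral:
  Under separation the lender infers type exactly: collateral → creditworthy (pays 248), no collateral → subprime (pays 105).
  Creditworthy: collateral gives 248 − 40 = 208; no collateral gives 105 − 28 = 77. No deviation. ✓
  Subprime: no collateral gives 105 − 28 = 77; collateral gives 248 − 50 = 198. Would deviate. ✗
Try creditworthy → no collateral, subprime → collateral:
  Under separation the lender infers type exactly: no collateral → creditworthy (pays 248), collateral → subprime (pays 105).
  Creditworthy: no collateral gives 248 − 28 = 220; collateral gives 105 − 40 = 65. No deviation. ✓
  Subprime: collateral gives 105 − 50 = 55; no collateral gives 248 − 28 = 220. Would deviate. ✗
Neither assignment is incentive-compatible.

None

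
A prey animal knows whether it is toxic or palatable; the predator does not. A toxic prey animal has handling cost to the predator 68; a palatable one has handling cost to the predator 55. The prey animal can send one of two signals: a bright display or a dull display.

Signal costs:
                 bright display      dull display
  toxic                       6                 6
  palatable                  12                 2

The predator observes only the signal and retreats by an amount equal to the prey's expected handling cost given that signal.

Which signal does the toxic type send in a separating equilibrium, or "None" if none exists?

None

Try toxic → bright display, palatable → dull display:
  If types separate, bright display earns payment 68 and dull display earns 55.
  Toxic: bright display gives 68 − 6 = 62; dull display gives 55 − 6 = 49. No deviation. ✓
  Palatable: dull display gives 55 − 2 = 53; bright display gives 68 − 12 = 56. Would deviate. ✗
Try toxic → dull display, palatable → bright display:
  If types separate, dull display earns payment 68 and bright display earns 55.
  Toxic: dull display gives 68 − 6 = 62; bright display gives 55 − 6 = 49. No deviation. ✓
  Palatable: bright display gives 55 − 12 = 43; dull display gives 68 − 2 = 66. Would deviate. ✗
Neither assignment is incentive-compatible.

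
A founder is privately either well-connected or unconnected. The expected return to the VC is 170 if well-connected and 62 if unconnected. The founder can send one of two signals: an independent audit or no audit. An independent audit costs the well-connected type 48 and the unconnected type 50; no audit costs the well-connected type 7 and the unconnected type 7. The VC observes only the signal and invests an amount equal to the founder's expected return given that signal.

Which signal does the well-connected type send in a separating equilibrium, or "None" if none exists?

None

Try well-connected → audit, unconnected → no audit:
  If types separate, audit earns payment 170 and no audit earns 62.
  Well-connected: audit gives 170 − 48 = 122; no audit gives 62 − 7 = 55. No deviation. ✓
  Unconnected: no audit gives 62 − 7 = 55; audit gives 170 − 50 = 120. Would deviate. ✗
Try well-connected → no audit, unconnected → audit:
  If types separate, no audit earns payment 170 and audit earns 62.
  Well-connected: no audit gives 170 − 7 = 163; audit gives 62 − 48 = 14. No deviation. ✓
  Unconnected: audit gives 62 − 50 = 12; no audit gives 170 − 7 = 163. Would deviate. ✗
Neither assignment is incentive-compatible.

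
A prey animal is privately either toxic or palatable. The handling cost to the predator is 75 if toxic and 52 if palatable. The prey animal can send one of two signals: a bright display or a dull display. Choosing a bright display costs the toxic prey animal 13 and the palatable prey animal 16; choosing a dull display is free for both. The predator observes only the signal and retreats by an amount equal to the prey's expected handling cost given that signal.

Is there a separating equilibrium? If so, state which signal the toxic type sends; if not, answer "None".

None

Try toxic → bright display, palatable → dull display:
  Under separation the predator infers type exactly: bright display → toxic (pays 75), dull display → palatable (pays 52).
  Toxic: bright display gives 75 − 13 = 62; dull display gives 52 − 0 = 52. No deviation. ✓
  Palatable: dull display gives 52 − 0 = 52; bright display gives 75 − 16 = 59. Would deviate. ✗
Try toxic → dull display, palatable → bright display:
  Under separation the predator infers type exactly: dull display → toxic (pays 75), bright display → palatable (pays 52).
  Toxic: dull display gives 75 − 0 = 75; bright display gives 52 − 13 = 39. No deviation. ✓
  Palatable: bright display gives 52 − 16 = 36; dull display gives 75 − 0 = 75. Would deviate. ✗
Neither assignment is incentive-compatible.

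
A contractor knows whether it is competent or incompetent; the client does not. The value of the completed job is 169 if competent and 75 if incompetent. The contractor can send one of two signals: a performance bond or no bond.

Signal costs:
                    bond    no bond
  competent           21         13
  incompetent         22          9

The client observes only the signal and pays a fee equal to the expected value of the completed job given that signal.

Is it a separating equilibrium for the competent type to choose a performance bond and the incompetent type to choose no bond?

Under separation the client infers type exactly: bond → competent (pays 169), no bond → incompetent (pays 75).
Competent: bond gives 169 − 21 = 148; no bond gives 75 − 13 = 62. No deviation. ✓
Incompetent: no bond gives 75 − 9 = 66; bond gives 169 − 22 = 147. Would deviate. ✗

No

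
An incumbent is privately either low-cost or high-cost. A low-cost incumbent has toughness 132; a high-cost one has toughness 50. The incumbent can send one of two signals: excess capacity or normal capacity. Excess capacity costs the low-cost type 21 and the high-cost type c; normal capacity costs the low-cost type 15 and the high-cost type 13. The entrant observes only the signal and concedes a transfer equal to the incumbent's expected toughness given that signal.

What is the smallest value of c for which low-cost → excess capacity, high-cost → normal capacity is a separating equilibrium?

95

Under separation: excess capacity → low-cost (pays 132); normal capacity → high-cost (pays 50).
Low-cost: 132 − 21 = 111 ≥ 50 − 15 = 35. Holds regardless of c. ✓
High-cost: 50 − 13 ≥ 132 − c, so c ≥ 132 − 37 = 95.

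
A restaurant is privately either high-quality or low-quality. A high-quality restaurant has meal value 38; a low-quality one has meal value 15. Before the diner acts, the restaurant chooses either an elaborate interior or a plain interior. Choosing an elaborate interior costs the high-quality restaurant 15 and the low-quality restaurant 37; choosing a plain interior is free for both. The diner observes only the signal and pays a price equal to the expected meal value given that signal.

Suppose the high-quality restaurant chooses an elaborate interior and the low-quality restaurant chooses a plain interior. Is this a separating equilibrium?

Yes

If types separate, elaborate interior earns payment 38 and plain interior earns 15.
High-quality: elaborate interior gives 38 − 15 = 23; plain interior gives 15 − 0 = 15. No deviation. ✓
Low-quality: plain interior gives 15 − 0 = 15; elaborate interior gives 38 − 37 = 1. No deviation. ✓
Neither type gains from mimicking the other.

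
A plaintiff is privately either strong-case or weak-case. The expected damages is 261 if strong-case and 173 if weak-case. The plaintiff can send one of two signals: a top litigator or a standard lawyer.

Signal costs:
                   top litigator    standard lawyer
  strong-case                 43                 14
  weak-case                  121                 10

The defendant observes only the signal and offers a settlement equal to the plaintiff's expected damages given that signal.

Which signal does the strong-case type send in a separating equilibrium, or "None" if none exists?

top litigator

Try strong-case → top litigator, weak-case → standard lawyer:
  If types separate, top litigator earns payment 261 and standard lawyer earns 173.
  Strong-case: top litigator gives 261 − 43 = 218; standard lawyer gives 173 − 14 = 159. No deviation. ✓
  Weak-case: standard lawyer gives 173 − 10 = 163; top litigator gives 261 − 121 = 140. No deviation. ✓
Both hold — the strong-case type sends top litigator.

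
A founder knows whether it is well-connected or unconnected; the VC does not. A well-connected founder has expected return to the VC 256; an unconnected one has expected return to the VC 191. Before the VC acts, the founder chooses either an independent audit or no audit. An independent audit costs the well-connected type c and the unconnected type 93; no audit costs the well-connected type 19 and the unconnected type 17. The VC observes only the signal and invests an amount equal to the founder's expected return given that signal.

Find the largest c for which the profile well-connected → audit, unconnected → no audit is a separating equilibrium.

84

Under separation: audit → well-connected (pays 256); no audit → unconnected (pays 191).
Unconnected: 191 − 17 = 174 ≥ 256 − 93 = 163. Holds regardless of c. ✓
Well-connected: 256 − c ≥ 191 − 19, so c ≤ 256 − 172 = 84.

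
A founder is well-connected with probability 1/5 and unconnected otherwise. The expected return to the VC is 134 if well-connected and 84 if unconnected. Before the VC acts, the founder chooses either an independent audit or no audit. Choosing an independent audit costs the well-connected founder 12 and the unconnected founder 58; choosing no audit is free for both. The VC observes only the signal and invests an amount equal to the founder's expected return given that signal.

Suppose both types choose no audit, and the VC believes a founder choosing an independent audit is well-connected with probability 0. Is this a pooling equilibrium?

At the pooled signal (no audit) the VC holds the prior 1/5 and pays 1/5·134 + 4/5·84 = 94. Off-path (audit) belief 0 gives 0·134 + 1·84 = 84.
Well-connected: no audit gives 94 − 0 = 94; audit gives 84 − 12 = 72. Stays. ✓
Unconnected: no audit gives 94 − 0 = 94; audit gives 84 − 58 = 26. Stays. ✓

Yes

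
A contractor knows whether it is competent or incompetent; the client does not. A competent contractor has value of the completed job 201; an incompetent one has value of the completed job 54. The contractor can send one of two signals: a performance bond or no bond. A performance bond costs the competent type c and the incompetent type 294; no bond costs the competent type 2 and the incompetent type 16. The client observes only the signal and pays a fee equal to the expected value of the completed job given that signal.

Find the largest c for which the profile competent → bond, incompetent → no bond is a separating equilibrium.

Under separation: bond → competent (pays 201); no bond → incompetent (pays 54).
Incompetent: 54 − 16 = 38 ≥ 201 − 294 = -93. Holds regardless of c. ✓
Competent: 201 − c ≥ 54 − 2, so c ≤ 201 − 52 = 149.

149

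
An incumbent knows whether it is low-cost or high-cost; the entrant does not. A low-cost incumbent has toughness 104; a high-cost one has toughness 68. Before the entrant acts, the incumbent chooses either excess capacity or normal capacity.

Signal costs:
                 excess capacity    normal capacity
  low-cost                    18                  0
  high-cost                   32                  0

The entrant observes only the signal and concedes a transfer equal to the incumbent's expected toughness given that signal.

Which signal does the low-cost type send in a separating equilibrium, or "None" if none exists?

None

Try low-cost → excess capacity, high-cost → normal capacity:
  If types separate, excess capacity earns payment 104 and normal capacity earns 68.
  Low-cost: excess capacity gives 104 − 18 = 86; normal capacity gives 68 − 0 = 68. No deviation. ✓
  High-cost: normal capacity gives 68 − 0 = 68; excess capacity gives 104 − 32 = 72. Would deviate. ✗
Try low-cost → normal capacity, high-cost → excess capacity:
  If types separate, normal capacity earns payment 104 and excess capacity earns 68.
  Low-cost: normal capacity gives 104 − 0 = 104; excess capacity gives 68 − 18 = 50. No deviation. ✓
  High-cost: excess capacity gives 68 − 32 = 36; normal capacity gives 104 − 0 = 104. Would deviate. ✗
Neither assignment is incentive-compatible.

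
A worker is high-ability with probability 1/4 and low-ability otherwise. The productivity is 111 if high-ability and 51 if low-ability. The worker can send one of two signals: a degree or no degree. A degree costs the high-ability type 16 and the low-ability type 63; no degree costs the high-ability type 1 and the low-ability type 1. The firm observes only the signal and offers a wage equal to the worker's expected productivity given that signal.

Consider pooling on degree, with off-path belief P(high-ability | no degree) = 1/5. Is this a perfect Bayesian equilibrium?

No

At the pooled signal (degree) the firm holds the prior 1/4 and pays 1/4·111 + 3/4·51 = 66. Off-path (no degree) belief 1/5 gives 1/5·111 + 4/5·51 = 63.
High-ability: degree gives 66 − 16 = 50; no degree gives 63 − 1 = 62. Deviates. ✗
Low-ability: degree gives 66 − 63 = 3; no degree gives 63 − 1 = 62. Deviates. ✗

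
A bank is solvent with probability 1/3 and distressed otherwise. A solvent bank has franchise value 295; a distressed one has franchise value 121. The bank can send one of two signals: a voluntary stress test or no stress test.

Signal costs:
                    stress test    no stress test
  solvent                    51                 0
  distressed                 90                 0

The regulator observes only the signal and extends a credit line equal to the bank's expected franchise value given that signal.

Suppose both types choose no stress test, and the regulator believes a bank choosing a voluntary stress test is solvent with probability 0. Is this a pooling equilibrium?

Yes

At the pooled signal (no stress test) the regulator holds the prior 1/3 and pays 1/3·295 + 2/3·121 = 179. Off-path (stress test) belief 0 gives 0·295 + 1·121 = 121.
Solvent: no stress test gives 179 − 0 = 179; stress test gives 121 − 51 = 70. Stays. ✓
Distressed: no stress test gives 179 − 0 = 179; stress test gives 121 − 90 = 31. Stays. ✓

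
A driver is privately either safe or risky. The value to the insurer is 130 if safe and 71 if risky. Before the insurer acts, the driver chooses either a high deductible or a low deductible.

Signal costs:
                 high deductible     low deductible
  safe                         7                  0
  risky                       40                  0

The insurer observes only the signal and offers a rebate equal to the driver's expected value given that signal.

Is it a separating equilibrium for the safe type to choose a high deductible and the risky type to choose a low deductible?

If types separate, high deductible earns payment 130 and low deductible earns 71.
Safe: high deductible gives 130 − 7 = 123; low deductible gives 71 − 0 = 71. No deviation. ✓
Risky: low deductible gives 71 − 0 = 71; high deductible gives 130 − 40 = 90. Would deviate. ✗

No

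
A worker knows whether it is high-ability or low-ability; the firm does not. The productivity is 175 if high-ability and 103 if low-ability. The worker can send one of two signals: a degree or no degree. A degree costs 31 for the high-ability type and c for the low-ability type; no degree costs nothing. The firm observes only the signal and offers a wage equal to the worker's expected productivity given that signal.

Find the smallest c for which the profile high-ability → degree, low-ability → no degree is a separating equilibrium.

72

Under separation: degree → high-ability (pays 175); no degree → low-ability (pays 103).
High-ability: 175 − 31 = 144 ≥ 103 − 0 = 103. Holds regardless of c. ✓
Low-ability: 103 − 0 ≥ 175 − c, so c ≥ 175 − 103 = 72.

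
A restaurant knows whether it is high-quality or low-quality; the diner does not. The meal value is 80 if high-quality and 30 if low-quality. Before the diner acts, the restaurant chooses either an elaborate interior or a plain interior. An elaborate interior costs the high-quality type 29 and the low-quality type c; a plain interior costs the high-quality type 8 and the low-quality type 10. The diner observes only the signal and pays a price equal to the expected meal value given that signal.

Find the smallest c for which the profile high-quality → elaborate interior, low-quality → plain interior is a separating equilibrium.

60

Under separation: elaborate interior → high-quality (pays 80); plain interior → low-quality (pays 30).
High-quality: 80 − 29 = 51 ≥ 30 − 8 = 22. Holds regardless of c. ✓
Low-quality: 30 − 10 ≥ 80 − c, so c ≥ 80 − 20 = 60.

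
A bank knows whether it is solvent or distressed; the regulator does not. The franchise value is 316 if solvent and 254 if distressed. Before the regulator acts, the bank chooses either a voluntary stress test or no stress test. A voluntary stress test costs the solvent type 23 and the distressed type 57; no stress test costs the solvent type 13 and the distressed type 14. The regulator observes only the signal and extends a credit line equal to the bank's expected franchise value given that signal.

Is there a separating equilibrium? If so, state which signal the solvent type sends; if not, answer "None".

None

Try solvent → stress test, distressed → no stress test:
  If types separate, stress test earns payment 316 and no stress test earns 254.
  Solvent: stress test gives 316 − 23 = 293; no stress test gives 254 − 13 = 241. No deviation. ✓
  Distressed: no stress test gives 254 − 14 = 240; stress test gives 316 − 57 = 259. Would deviate. ✗
Try solvent → no stress test, distressed → stress test:
  If types separate, no stress test earns payment 316 and stress test earns 254.
  Solvent: no stress test gives 316 − 13 = 303; stress test gives 254 − 23 = 231. No deviation. ✓
  Distressed: stress test gives 254 − 57 = 197; no stress test gives 316 − 14 = 302. Would deviate. ✗
Neither assignment is incentive-compatible.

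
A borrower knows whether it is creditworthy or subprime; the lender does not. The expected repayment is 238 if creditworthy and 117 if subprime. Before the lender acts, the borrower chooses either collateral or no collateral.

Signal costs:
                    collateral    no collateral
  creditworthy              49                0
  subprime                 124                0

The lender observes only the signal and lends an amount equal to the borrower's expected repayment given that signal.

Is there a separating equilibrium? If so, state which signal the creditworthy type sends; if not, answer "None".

collateral

Try creditworthy → collateral, subprime → no collateral:
  Under separation the lender infers type exactly: collateral → creditworthy (pays 238), no collateral → subprime (pays 117).
  Creditworthy: collateral gives 238 − 49 = 189; no collateral gives 117 − 0 = 117. No deviation. ✓
  Subprime: no collateral gives 117 − 0 = 117; collateral gives 238 − 124 = 114. No deviation. ✓
Both hold — the creditworthy type sends collateral.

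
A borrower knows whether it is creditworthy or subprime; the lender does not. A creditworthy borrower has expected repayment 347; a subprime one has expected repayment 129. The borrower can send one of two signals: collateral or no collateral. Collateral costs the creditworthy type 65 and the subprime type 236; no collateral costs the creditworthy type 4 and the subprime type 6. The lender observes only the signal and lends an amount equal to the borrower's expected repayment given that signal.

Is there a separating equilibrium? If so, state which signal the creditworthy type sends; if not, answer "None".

collateral

Try creditworthy → collateral, subprime → no collateral:
  Under separation the lender infers type exactly: collateral → creditworthy (pays 347), no collateral → subprime (pays 129).
  Creditworthy: collateral gives 347 − 65 = 282; no collateral gives 129 − 4 = 125. No deviation. ✓
  Subprime: no collateral gives 129 − 6 = 123; collateral gives 347 − 236 = 111. No deviation. ✓
Both hold — the creditworthy type sends collateral.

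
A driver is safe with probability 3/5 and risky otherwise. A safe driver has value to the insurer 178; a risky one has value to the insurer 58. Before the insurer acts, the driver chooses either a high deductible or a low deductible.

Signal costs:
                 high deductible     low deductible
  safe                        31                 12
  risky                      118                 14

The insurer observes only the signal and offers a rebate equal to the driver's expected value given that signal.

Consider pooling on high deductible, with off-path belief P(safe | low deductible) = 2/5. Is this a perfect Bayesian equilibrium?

No

On the equilibrium path (high deductible) the insurer holds the prior 3/5 and pays 3/5·178 + 2/5·58 = 130. Off-path (low deductible) belief 2/5 gives 2/5·178 + 3/5·58 = 106.
Safe: high deductible gives 130 − 31 = 99; low deductible gives 106 − 12 = 94. Stays. ✓
Risky: high deductible gives 130 − 118 = 12; low deductible gives 106 − 14 = 92. Deviates. ✗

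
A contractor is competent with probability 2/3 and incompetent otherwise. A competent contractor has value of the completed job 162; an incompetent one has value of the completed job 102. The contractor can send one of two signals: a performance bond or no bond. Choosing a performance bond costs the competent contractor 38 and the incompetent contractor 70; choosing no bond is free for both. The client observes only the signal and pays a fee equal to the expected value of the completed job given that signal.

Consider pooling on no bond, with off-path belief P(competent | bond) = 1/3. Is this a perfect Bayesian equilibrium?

Yes

At the pooled signal (no bond) the client holds the prior 2/3 and pays 2/3·162 + 1/3·102 = 142. Off-path (bond) belief 1/3 gives 1/3·162 + 2/3·102 = 122.
Competent: no bond gives 142 − 0 = 142; bond gives 122 − 38 = 84. Stays. ✓
Incompetent: no bond gives 142 − 0 = 142; bond gives 122 − 70 = 52. Stays. ✓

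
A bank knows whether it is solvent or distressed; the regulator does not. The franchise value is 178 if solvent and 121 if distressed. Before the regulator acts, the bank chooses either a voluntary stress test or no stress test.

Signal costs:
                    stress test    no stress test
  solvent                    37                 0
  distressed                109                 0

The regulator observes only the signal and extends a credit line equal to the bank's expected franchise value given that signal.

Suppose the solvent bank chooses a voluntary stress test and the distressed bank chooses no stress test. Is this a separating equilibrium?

If types separate, stress test earns payment 178 and no stress test earns 121.
Solvent: stress test gives 178 − 37 = 141; no stress test gives 121 − 0 = 121. No deviation. ✓
Distressed: no stress test gives 121 − 0 = 121; stress test gives 178 − 109 = 69. No deviation. ✓
Both incentive constraints hold.

Yes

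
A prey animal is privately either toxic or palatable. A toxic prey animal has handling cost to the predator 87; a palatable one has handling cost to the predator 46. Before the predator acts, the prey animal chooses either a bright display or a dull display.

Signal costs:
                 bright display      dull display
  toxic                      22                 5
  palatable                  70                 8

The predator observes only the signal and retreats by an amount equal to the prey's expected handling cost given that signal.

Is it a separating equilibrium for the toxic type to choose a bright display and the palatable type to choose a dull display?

Yes

Under separation the predator infers type exactly: bright display → toxic (pays 87), dull display → palatable (pays 46).
Toxic: bright display gives 87 − 22 = 65; dull display gives 46 − 5 = 41. No deviation. ✓
Palatable: dull display gives 46 − 8 = 38; bright display gives 87 − 70 = 17. No deviation. ✓
Both incentive constraints hold.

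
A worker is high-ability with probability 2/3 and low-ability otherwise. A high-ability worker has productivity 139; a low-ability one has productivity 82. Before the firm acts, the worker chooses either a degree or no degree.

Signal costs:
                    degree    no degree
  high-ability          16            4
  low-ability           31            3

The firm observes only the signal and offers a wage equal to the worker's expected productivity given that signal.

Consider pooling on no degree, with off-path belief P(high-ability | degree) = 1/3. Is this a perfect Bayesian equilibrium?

Yes

At the pooled signal (no degree) the firm holds the prior 2/3 and pays 2/3·139 + 1/3·82 = 120. Off-path (degree) belief 1/3 gives 1/3·139 + 2/3·82 = 101.
High-ability: no degree gives 120 − 4 = 116; degree gives 101 − 16 = 85. Stays. ✓
Low-ability: no degree gives 120 − 3 = 117; degree gives 101 − 31 = 70. Stays. ✓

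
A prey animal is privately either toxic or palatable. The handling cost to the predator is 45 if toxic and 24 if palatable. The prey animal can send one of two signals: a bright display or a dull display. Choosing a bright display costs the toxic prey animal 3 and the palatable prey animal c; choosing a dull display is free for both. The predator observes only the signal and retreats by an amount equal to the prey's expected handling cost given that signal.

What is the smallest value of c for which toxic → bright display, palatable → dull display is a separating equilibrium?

Under separation: bright display → toxic (pays 45); dull display → palatable (pays 24).
Toxic: 45 − 3 = 42 ≥ 24 − 0 = 24. Holds regardless of c. ✓
Palatable: 24 − 0 ≥ 45 − c, so c ≥ 45 − 24 = 21.

21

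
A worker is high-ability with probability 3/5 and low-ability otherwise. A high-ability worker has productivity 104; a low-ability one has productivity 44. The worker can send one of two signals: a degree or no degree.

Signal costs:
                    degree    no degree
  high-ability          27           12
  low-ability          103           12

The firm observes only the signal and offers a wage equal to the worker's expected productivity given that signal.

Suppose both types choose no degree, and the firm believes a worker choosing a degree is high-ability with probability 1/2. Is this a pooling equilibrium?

Yes

At the pooled signal (no degree) the firm holds the prior 3/5 and pays 3/5·104 + 2/5·44 = 80. Off-path (degree) belief 1/2 gives 1/2·104 + 1/2·44 = 74.
High-ability: no degree gives 80 − 12 = 68; degree gives 74 − 27 = 47. Stays. ✓
Low-ability: no degree gives 80 − 12 = 68; degree gives 74 − 103 = -29. Stays. ✓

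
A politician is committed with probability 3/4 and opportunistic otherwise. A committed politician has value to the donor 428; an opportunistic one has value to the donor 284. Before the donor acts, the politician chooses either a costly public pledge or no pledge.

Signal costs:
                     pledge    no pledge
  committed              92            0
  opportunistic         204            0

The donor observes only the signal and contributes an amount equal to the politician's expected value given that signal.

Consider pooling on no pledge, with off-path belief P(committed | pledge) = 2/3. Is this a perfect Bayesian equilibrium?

Yes

On the equilibrium path (no pledge) the donor holds the prior 3/4 and pays 3/4·428 + 1/4·284 = 392. Off-path (pledge) belief 2/3 gives 2/3·428 + 1/3·284 = 380.
Committed: no pledge gives 392 − 0 = 392; pledge gives 380 − 92 = 288. Stays. ✓
Opportunistic: no pledge gives 392 − 0 = 392; pledge gives 380 − 204 = 176. Stays. ✓
Beliefs are Bayes-consistent on-path and both types best-respond.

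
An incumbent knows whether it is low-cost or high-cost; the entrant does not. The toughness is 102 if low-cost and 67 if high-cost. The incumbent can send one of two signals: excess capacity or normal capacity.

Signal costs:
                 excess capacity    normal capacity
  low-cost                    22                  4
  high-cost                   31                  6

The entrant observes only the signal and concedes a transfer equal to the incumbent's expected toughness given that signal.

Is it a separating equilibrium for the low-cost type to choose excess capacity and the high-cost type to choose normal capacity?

No

If types separate, excess capacity earns payment 102 and normal capacity earns 67.
Low-cost: excess capacity gives 102 − 22 = 80; normal capacity gives 67 − 4 = 63. No deviation. ✓
High-cost: normal capacity gives 67 − 6 = 61; excess capacity gives 102 − 31 = 71. Would deviate. ✗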